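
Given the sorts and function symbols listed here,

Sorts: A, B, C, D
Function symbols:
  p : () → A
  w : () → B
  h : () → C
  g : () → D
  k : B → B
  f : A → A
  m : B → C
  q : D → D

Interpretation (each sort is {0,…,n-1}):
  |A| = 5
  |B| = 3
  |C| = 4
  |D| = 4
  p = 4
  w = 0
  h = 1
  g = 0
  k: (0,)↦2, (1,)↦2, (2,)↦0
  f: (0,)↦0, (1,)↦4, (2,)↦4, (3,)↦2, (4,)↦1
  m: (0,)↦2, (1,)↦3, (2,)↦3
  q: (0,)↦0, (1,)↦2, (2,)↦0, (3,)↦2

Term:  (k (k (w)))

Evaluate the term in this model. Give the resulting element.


value = 0

  w = 0
  (k (w)) = k(0,) = 2
  (k (k (w))) = k(2,) = 0


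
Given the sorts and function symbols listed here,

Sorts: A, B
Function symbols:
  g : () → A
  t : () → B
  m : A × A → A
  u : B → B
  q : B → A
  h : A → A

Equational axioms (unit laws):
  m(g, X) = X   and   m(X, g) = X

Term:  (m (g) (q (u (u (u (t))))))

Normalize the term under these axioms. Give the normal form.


1. (m (g) (q (u (u (u (t))))))  →  (q (u (u (u (t)))))

normal form = (q (u (u (u (t)))))


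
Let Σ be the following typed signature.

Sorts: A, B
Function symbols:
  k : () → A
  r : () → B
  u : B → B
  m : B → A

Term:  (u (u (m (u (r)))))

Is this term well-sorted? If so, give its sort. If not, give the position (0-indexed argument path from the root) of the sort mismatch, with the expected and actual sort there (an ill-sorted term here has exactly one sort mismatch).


        (r) : B
      (u (r)) : B
    (m (u (r))) : A
  (u (m (u (r)))) : ✗ arg 0 at [0, 0] has sort A, expected B

ill-sorted at position [0, 0]: expected B, got A


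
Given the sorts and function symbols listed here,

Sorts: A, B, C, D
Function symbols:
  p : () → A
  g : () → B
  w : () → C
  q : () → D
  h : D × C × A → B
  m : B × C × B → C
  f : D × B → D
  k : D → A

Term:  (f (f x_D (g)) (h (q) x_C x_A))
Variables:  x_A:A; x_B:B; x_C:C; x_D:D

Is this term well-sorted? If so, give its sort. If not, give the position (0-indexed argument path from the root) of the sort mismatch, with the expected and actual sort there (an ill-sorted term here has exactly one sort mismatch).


well-sorted; sort = D

    x_D : D
    (g) : B
  (f x_D (g)) : D
    (q) : D
    x_C : C
    x_A : A
  (h (q) x_C x_A) : B
(f (f x_D (g)) (h (q) x_C x_A)) : D


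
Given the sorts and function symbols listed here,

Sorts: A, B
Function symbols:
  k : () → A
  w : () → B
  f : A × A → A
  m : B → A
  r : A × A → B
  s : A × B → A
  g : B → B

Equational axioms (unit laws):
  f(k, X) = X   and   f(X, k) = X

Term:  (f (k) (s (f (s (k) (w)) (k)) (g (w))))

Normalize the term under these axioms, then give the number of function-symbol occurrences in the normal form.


size = 6

1. (f (k) (s (f (s (k) (w)) (k)) (g (w))))  →  (s (f (s (k) (w)) (k)) (g (w)))
2. (s (f (s (k) (w)) (k)) (g (w)))  →  (s (s (k) (w)) (g (w)))
normal form: (s (s (k) (w)) (g (w)))


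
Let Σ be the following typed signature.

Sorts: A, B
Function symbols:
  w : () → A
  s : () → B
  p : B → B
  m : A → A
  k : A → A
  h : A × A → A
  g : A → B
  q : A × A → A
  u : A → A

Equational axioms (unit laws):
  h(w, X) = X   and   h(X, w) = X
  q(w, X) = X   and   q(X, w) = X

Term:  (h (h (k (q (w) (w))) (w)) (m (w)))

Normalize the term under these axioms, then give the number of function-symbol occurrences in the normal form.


size = 5

1. (h (h (k (q (w) (w))) (w)) (m (w)))  →  (h (k (q (w) (w))) (m (w)))
2. (h (k (q (w) (w))) (m (w)))  →  (h (k (w)) (m (w)))
normal form: (h (k (w)) (m (w)))


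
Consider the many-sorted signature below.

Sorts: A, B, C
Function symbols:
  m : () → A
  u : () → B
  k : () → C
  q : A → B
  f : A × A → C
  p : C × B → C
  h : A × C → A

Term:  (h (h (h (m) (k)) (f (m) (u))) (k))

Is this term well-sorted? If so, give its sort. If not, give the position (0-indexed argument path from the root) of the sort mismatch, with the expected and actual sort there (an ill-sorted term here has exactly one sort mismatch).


ill-sorted at position [0, 1, 1]: expected A, got B

      (m) : A
      (k) : C
    (h (m) (k)) : A
      (m) : A
      (u) : B
    (f (m) (u)) : ✗ arg 1 at [0, 1, 1] has sort B, expected A
  (k) : C


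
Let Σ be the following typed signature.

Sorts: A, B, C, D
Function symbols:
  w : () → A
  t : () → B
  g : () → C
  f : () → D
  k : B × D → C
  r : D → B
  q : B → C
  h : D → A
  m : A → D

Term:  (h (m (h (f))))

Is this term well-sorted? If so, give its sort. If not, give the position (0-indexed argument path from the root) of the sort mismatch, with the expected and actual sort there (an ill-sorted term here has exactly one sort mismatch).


well-sorted; sort = A

      (f) : D
    (h (f)) : A
  (m (h (f))) : D
(h (m (h (f)))) : A


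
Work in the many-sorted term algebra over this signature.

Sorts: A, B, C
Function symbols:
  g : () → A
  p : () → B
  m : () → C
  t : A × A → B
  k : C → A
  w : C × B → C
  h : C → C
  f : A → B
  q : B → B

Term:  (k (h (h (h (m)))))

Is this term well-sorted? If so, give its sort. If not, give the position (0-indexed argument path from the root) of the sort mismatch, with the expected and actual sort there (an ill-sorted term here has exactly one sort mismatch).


well-sorted; sort = A

        (m) : C
      (h (m)) : C
    (h (h (m))) : C
  (h (h (h (m)))) : C
(k (h (h (h (m))))) : A


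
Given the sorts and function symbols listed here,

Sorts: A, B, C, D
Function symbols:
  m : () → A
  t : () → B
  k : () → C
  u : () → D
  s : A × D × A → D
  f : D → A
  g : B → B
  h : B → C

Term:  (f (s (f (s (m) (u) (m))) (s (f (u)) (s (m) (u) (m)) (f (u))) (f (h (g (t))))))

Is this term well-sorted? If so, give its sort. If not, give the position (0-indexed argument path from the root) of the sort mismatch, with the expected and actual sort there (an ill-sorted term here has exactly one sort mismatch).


        (m) : A
        (u) : D
        (m) : A
      (s (m) (u) (m)) : D
    (f (s (m) (u) (m))) : A
        (u) : D
      (f (u)) : A
        (m) : A
        (u) : D
        (m) : A
      (s (m) (u) (m)) : D
        (u) : D
      (f (u)) : A
    (s (f (u)) (s (m) (u) (m)) (f (u))) : D
          (t) : B
        (g (t)) : B
      (h (g (t))) : C
    (f (h (g (t)))) : ✗ arg 0 at [0, 2, 0] has sort C, expected D

ill-sorted at position [0, 2, 0]: expected D, got C


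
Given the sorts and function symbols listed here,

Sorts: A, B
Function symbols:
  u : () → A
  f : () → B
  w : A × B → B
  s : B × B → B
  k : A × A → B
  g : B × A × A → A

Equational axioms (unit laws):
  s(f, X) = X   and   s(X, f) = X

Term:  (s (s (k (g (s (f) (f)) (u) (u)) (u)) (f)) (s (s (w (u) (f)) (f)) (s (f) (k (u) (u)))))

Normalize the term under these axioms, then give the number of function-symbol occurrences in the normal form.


size = 14

1. (s (s (k (g (s (f) (f)) (u) (u)) (u)) (f)) (s (s (w (u) (f)) (f)) (s (f) (k (u) (u)))))  →  (s (k (g (s (f) (f)) (u) (u)) (u)) (s (s (w (u) (f)) (f)) (s (f) (k (u) (u)))))
2. (s (k (g (s (f) (f)) (u) (u)) (u)) (s (s (w (u) (f)) (f)) (s (f) (k (u) (u)))))  →  (s (k (g (f) (u) (u)) (u)) (s (s (w (u) (f)) (f)) (s (f) (k (u) (u)))))
3. (s (k (g (f) (u) (u)) (u)) (s (s (w (u) (f)) (f)) (s (f) (k (u) (u)))))  →  (s (k (g (f) (u) (u)) (u)) (s (w (u) (f)) (s (f) (k (u) (u)))))
4. (s (k (g (f) (u) (u)) (u)) (s (w (u) (f)) (s (f) (k (u) (u)))))  →  (s (k (g (f) (u) (u)) (u)) (s (w (u) (f)) (k (u) (u))))
normal form: (s (k (g (f) (u) (u)) (u)) (s (w (u) (f)) (k (u) (u))))


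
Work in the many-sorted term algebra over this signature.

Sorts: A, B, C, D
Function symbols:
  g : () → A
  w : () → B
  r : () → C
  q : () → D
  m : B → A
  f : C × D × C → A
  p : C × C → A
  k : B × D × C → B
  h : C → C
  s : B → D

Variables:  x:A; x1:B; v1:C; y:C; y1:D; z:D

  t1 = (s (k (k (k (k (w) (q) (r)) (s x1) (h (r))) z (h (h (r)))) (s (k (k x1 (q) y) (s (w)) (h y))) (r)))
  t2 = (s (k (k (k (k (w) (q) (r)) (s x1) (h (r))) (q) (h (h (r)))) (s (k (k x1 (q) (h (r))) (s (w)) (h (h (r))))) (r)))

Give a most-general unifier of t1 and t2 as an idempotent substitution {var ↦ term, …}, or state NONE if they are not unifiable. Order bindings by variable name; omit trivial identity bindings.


{y ↦ (h (r)), z ↦ (q)}


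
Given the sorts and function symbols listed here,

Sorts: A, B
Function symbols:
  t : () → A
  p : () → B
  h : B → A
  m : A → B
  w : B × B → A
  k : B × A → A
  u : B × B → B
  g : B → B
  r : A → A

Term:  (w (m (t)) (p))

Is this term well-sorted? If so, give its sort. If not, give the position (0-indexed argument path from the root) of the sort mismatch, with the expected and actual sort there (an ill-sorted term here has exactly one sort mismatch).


    (t) : A
  (m (t)) : B
  (p) : B
(w (m (t)) (p)) : A

well-sorted; sort = A


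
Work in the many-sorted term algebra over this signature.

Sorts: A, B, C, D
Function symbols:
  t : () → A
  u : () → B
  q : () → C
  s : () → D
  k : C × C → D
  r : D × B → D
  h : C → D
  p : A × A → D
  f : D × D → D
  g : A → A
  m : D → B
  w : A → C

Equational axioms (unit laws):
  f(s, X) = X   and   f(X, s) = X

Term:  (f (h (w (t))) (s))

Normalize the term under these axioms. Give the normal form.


1. (f (h (w (t))) (s))  →  (h (w (t)))

normal form = (h (w (t)))


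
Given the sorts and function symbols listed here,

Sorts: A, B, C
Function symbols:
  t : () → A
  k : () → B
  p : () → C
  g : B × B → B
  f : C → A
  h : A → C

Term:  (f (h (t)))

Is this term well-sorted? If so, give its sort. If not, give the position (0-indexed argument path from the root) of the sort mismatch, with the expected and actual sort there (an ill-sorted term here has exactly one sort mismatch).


    (t) : A
  (h (t)) : C
(f (h (t))) : A

well-sorted; sort = A


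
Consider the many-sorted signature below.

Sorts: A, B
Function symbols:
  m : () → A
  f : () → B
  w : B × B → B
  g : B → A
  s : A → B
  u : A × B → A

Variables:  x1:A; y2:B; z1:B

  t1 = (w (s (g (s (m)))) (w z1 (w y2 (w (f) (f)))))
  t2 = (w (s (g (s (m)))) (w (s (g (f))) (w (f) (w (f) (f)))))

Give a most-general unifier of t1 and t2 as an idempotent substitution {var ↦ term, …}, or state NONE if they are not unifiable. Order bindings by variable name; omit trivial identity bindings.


{y2 ↦ (f), z1 ↦ (s (g (f)))}


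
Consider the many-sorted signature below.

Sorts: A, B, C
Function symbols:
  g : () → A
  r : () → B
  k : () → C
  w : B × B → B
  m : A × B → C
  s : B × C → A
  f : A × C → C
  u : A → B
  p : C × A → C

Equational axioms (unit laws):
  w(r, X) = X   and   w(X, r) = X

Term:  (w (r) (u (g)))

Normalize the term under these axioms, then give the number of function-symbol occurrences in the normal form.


1. (w (r) (u (g)))  →  (u (g))
normal form: (u (g))

size = 2


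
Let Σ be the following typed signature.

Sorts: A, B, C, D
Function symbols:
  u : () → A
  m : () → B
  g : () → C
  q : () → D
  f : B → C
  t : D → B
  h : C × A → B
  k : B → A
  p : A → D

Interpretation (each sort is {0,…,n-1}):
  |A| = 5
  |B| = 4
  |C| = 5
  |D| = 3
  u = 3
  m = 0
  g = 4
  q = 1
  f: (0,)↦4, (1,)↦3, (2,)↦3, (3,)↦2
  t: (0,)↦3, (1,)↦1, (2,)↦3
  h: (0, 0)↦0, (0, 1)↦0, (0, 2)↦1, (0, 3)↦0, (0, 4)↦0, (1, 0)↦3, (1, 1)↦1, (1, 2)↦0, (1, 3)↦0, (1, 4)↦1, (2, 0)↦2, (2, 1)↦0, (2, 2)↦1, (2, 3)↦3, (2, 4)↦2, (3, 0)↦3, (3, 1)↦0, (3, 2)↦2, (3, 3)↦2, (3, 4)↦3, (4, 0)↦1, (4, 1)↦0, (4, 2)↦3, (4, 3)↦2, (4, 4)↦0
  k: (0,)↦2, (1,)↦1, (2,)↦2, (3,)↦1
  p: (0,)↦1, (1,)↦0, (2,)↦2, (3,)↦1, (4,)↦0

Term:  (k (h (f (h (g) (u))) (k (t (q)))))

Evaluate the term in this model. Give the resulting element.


  g = 4
  u = 3
  (h (g) (u)) = h(4, 3) = 2
  (f (h (g) (u))) = f(2,) = 3
  q = 1
  (t (q)) = t(1,) = 1
  (k (t (q))) = k(1,) = 1
  (h (f (h (g) (u))) (k (t (q)))) = h(3, 1) = 0
  (k (h (f (h (g) (u))) (k (t (q))))) = k(0,) = 2

value = 2


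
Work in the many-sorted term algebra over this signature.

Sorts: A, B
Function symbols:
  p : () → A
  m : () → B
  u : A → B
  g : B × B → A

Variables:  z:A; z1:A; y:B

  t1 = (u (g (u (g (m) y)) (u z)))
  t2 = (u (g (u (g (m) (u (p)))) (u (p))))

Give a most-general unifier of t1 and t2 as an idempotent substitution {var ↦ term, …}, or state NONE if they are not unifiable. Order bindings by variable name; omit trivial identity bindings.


{y ↦ (u (p)), z ↦ (p)}


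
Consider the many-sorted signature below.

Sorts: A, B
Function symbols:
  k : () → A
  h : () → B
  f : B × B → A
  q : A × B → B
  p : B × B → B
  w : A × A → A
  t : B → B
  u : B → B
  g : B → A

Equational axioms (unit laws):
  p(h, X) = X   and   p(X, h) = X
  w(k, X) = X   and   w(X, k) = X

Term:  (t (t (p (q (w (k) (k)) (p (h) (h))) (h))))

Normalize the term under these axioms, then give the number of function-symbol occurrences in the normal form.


1. (t (t (p (q (w (k) (k)) (p (h) (h))) (h))))  →  (t (t (q (w (k) (k)) (p (h) (h)))))
2. (t (t (q (w (k) (k)) (p (h) (h)))))  →  (t (t (q (k) (p (h) (h)))))
3. (t (t (q (k) (p (h) (h)))))  →  (t (t (q (k) (h))))
normal form: (t (t (q (k) (h))))

size = 5


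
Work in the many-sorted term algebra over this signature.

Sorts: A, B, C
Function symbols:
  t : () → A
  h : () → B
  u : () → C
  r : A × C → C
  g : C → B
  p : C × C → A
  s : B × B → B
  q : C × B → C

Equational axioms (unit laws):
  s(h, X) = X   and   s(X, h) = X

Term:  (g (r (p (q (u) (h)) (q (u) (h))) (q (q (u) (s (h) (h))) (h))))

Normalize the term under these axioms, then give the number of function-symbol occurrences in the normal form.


1. (g (r (p (q (u) (h)) (q (u) (h))) (q (q (u) (s (h) (h))) (h))))  →  (g (r (p (q (u) (h)) (q (u) (h))) (q (q (u) (h)) (h))))
normal form: (g (r (p (q (u) (h)) (q (u) (h))) (q (q (u) (h)) (h))))

size = 14


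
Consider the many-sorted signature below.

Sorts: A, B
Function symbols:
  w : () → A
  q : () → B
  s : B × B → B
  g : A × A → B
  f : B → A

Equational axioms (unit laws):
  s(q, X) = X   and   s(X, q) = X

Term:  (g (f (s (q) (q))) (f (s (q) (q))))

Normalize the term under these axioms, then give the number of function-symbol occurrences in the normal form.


size = 5

1. (g (f (s (q) (q))) (f (s (q) (q))))  →  (g (f (q)) (f (s (q) (q))))
2. (g (f (q)) (f (s (q) (q))))  →  (g (f (q)) (f (q)))
normal form: (g (f (q)) (f (q)))


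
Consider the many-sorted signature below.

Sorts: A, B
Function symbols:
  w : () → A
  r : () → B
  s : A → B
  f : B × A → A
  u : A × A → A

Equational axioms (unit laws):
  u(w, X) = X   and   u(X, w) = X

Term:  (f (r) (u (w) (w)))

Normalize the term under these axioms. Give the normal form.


normal form = (f (r) (w))

1. (f (r) (u (w) (w)))  →  (f (r) (w))


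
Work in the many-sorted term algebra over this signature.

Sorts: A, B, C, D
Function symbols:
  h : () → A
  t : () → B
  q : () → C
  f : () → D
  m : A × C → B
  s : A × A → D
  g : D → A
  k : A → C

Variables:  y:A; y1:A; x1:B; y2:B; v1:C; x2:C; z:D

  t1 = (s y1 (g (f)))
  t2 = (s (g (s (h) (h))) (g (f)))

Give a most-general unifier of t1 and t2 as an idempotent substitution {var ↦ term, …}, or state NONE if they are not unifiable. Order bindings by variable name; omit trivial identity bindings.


{y1 ↦ (g (s (h) (h)))}


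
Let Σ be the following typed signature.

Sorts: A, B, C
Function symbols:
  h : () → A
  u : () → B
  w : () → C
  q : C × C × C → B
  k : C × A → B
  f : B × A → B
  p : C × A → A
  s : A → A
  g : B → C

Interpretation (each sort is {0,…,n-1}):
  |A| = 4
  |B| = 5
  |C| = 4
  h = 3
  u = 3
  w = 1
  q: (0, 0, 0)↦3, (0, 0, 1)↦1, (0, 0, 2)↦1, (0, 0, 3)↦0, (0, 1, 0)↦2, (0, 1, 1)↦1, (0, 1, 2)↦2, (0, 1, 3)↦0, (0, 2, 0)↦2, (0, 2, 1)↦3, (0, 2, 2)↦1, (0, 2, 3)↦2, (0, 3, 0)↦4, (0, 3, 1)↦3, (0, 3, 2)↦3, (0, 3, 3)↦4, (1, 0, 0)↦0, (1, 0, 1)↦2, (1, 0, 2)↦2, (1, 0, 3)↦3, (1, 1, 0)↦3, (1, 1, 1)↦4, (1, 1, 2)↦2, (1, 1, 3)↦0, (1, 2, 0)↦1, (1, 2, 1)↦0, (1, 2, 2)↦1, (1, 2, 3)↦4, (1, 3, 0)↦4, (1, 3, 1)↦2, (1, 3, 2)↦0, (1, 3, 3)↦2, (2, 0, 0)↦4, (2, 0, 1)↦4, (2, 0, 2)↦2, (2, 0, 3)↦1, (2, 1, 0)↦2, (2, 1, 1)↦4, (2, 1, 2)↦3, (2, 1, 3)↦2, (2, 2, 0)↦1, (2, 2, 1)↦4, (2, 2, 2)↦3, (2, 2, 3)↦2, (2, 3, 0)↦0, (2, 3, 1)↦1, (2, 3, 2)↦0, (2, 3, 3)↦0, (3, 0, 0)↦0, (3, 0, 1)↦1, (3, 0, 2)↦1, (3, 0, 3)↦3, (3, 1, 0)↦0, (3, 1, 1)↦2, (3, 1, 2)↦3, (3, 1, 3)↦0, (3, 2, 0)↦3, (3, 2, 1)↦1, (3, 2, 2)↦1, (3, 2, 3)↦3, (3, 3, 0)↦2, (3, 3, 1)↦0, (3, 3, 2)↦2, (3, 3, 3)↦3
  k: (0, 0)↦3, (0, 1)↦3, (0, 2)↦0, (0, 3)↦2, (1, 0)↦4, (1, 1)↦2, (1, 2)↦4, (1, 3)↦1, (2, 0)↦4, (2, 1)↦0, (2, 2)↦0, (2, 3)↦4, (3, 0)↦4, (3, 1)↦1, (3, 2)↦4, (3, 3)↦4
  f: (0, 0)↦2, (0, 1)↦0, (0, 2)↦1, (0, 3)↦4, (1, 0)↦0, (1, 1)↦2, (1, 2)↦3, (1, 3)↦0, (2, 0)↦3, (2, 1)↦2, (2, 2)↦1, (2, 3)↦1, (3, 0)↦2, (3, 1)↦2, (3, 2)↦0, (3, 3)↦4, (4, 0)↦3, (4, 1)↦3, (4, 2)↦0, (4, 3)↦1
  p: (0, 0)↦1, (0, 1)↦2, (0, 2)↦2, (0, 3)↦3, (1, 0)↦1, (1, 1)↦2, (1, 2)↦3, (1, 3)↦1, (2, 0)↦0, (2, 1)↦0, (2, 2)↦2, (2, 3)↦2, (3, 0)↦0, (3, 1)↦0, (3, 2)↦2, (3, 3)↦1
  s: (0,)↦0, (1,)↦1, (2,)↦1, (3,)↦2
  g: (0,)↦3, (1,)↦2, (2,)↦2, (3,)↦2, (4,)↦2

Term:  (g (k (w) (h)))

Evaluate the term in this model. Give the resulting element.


value = 2

  w = 1
  h = 3
  (k (w) (h)) = k(1, 3) = 1
  (g (k (w) (h))) = g(1,) = 2


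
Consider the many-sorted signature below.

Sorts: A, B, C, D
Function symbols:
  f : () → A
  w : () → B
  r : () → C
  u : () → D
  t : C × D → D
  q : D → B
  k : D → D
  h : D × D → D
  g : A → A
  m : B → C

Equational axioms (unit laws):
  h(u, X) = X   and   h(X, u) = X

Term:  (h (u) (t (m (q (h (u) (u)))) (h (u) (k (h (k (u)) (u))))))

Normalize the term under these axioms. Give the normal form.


normal form = (t (m (q (u))) (k (k (u))))

1. (h (u) (t (m (q (h (u) (u)))) (h (u) (k (h (k (u)) (u))))))  →  (t (m (q (h (u) (u)))) (h (u) (k (h (k (u)) (u)))))
2. (t (m (q (h (u) (u)))) (h (u) (k (h (k (u)) (u)))))  →  (t (m (q (u))) (h (u) (k (h (k (u)) (u)))))
3. (t (m (q (u))) (h (u) (k (h (k (u)) (u)))))  →  (t (m (q (u))) (k (h (k (u)) (u))))
4. (t (m (q (u))) (k (h (k (u)) (u))))  →  (t (m (q (u))) (k (k (u))))


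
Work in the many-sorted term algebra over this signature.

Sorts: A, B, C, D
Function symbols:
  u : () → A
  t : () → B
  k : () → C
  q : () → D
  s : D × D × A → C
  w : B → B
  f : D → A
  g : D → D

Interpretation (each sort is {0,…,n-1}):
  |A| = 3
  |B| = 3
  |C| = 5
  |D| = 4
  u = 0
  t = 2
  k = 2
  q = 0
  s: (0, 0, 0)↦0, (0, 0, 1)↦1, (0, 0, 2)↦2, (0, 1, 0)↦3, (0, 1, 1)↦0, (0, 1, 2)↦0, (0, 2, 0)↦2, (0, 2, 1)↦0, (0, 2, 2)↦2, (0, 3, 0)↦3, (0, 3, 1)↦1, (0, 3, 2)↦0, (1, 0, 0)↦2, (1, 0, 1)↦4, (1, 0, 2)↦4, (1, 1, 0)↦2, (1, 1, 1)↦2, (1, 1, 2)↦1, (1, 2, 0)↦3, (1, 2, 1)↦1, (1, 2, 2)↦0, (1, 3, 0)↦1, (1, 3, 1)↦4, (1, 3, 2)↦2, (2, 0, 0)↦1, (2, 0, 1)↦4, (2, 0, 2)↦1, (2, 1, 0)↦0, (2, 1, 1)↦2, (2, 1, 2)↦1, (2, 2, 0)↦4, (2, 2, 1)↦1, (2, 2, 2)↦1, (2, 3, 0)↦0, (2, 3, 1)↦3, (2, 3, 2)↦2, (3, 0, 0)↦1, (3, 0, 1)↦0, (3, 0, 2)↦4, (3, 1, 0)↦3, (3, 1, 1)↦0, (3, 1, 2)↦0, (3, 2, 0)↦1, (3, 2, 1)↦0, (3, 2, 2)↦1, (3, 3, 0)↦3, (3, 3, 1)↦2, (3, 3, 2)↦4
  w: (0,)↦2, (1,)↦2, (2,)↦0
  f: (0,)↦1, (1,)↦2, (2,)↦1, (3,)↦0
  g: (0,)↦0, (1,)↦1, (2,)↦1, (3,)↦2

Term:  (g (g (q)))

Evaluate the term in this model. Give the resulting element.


value = 0

  q = 0
  (g (q)) = g(0,) = 0
  (g (g (q))) = g(0,) = 0


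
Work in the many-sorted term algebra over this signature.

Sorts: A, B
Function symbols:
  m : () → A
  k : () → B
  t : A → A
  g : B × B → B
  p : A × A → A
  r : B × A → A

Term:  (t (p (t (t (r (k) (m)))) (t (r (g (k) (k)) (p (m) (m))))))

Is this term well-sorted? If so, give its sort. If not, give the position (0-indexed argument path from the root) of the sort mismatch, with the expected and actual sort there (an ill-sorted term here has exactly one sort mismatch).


          (k) : B
          (m) : A
        (r (k) (m)) : A
      (t (r (k) (m))) : A
    (t (t (r (k) (m)))) : A
          (k) : B
          (k) : B
        (g (k) (k)) : B
          (m) : A
          (m) : A
        (p (m) (m)) : A
      (r (g (k) (k)) (p (m) (m))) : A
    (t (r (g (k) (k)) (p (m) (m)))) : A
  (p (t (t (r (k) (m)))) (t (r (g (k) (k)) (p (m) (m))))) : A
(t (p (t (t (r (k) (m)))) (t (r (g (k) (k)) (p (m) (m)))))) : A

well-sorted; sort = A


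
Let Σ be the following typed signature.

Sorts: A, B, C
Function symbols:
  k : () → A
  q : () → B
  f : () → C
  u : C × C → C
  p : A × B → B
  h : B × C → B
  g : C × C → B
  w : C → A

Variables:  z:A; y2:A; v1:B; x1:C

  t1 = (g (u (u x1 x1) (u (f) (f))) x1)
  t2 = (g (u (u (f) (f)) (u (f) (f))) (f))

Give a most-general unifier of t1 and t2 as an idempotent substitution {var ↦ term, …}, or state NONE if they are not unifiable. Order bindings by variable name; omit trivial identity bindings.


{x1 ↦ (f)}


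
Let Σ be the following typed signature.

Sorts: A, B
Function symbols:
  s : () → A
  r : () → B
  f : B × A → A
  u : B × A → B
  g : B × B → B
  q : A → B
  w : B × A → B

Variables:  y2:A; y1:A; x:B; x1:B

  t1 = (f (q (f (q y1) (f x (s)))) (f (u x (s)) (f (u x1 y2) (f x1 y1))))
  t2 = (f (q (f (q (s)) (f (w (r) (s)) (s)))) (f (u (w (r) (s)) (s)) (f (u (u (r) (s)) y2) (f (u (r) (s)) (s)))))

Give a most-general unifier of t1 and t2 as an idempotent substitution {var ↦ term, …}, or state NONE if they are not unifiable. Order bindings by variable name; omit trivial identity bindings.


{x ↦ (w (r) (s)), x1 ↦ (u (r) (s)), y1 ↦ (s)}


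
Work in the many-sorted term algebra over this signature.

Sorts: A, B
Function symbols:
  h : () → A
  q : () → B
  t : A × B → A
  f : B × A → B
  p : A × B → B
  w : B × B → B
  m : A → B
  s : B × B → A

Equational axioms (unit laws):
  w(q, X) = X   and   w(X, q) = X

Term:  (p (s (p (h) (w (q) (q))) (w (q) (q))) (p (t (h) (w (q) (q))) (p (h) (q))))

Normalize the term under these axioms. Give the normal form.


1. (p (s (p (h) (w (q) (q))) (w (q) (q))) (p (t (h) (w (q) (q))) (p (h) (q))))  →  (p (s (p (h) (q)) (w (q) (q))) (p (t (h) (w (q) (q))) (p (h) (q))))
2. (p (s (p (h) (q)) (w (q) (q))) (p (t (h) (w (q) (q))) (p (h) (q))))  →  (p (s (p (h) (q)) (q)) (p (t (h) (w (q) (q))) (p (h) (q))))
3. (p (s (p (h) (q)) (q)) (p (t (h) (w (q) (q))) (p (h) (q))))  →  (p (s (p (h) (q)) (q)) (p (t (h) (q)) (p (h) (q))))

normal form = (p (s (p (h) (q)) (q)) (p (t (h) (q)) (p (h) (q))))


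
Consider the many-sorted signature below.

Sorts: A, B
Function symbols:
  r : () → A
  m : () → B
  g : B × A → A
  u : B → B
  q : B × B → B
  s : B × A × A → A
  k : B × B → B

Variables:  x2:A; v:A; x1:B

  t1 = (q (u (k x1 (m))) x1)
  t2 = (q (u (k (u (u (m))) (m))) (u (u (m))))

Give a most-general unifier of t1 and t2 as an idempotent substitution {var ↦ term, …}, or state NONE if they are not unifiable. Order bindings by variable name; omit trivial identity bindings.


{x1 ↦ (u (u (m)))}


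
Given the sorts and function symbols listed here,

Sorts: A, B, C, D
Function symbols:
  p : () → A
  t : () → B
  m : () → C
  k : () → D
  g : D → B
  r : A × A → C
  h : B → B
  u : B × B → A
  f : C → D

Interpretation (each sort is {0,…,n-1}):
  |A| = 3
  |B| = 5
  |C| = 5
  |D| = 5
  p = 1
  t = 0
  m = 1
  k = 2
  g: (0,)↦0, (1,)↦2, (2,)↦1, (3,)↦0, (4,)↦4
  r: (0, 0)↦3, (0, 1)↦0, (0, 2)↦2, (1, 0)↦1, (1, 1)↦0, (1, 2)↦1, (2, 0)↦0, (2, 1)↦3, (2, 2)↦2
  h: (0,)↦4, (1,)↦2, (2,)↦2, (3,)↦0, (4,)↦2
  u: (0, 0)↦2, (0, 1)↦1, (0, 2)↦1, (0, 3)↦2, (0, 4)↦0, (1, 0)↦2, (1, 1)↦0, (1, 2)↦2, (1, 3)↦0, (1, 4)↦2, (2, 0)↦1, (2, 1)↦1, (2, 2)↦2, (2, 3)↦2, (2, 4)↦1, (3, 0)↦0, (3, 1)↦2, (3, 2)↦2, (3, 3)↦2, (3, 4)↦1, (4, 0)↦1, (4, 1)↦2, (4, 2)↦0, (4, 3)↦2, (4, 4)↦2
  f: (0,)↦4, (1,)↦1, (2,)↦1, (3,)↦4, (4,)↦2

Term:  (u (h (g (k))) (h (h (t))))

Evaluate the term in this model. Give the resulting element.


  k = 2
  (g (k)) = g(2,) = 1
  (h (g (k))) = h(1,) = 2
  t = 0
  (h (t)) = h(0,) = 4
  (h (h (t))) = h(4,) = 2
  (u (h (g (k))) (h (h (t)))) = u(2, 2) = 2

value = 2


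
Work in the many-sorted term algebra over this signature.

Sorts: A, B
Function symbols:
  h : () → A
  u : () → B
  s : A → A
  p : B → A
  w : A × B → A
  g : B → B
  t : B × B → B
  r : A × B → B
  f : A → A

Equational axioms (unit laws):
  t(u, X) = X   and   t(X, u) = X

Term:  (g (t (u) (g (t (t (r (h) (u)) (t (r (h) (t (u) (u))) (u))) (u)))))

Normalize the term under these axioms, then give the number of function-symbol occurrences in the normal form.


size = 9

1. (g (t (u) (g (t (t (r (h) (u)) (t (r (h) (t (u) (u))) (u))) (u)))))  →  (g (g (t (t (r (h) (u)) (t (r (h) (t (u) (u))) (u))) (u))))
2. (g (g (t (t (r (h) (u)) (t (r (h) (t (u) (u))) (u))) (u))))  →  (g (g (t (r (h) (u)) (t (r (h) (t (u) (u))) (u)))))
3. (g (g (t (r (h) (u)) (t (r (h) (t (u) (u))) (u)))))  →  (g (g (t (r (h) (u)) (r (h) (t (u) (u))))))
4. (g (g (t (r (h) (u)) (r (h) (t (u) (u))))))  →  (g (g (t (r (h) (u)) (r (h) (u)))))
normal form: (g (g (t (r (h) (u)) (r (h) (u)))))


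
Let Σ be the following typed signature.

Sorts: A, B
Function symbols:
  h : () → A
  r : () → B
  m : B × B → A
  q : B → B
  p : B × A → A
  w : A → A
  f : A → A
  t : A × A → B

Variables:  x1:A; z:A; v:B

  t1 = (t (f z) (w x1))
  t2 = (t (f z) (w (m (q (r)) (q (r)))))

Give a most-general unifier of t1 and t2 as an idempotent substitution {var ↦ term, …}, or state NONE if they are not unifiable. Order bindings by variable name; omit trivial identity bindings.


{x1 ↦ (m (q (r)) (q (r)))}


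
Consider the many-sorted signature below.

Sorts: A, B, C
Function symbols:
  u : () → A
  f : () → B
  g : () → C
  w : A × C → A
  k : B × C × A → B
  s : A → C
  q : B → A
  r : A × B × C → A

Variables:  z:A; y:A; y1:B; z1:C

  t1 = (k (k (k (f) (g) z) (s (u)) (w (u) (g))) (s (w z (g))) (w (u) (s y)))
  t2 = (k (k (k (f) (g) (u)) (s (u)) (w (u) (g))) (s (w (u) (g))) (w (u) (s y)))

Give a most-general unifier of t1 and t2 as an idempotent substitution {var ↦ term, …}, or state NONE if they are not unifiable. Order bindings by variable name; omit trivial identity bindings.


{z ↦ (u)}


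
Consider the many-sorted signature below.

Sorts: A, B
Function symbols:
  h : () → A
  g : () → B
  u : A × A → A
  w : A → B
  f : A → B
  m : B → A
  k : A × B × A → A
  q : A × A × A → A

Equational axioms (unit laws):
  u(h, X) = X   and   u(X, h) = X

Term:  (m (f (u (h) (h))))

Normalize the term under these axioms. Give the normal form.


normal form = (m (f (h)))

1. (m (f (u (h) (h))))  →  (m (f (h)))


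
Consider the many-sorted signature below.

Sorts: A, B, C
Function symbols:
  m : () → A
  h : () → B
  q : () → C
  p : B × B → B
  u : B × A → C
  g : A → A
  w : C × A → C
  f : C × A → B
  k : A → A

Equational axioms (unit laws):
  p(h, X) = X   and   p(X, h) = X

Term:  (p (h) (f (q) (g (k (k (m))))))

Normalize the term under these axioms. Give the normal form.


1. (p (h) (f (q) (g (k (k (m))))))  →  (f (q) (g (k (k (m)))))

normal form = (f (q) (g (k (k (m)))))


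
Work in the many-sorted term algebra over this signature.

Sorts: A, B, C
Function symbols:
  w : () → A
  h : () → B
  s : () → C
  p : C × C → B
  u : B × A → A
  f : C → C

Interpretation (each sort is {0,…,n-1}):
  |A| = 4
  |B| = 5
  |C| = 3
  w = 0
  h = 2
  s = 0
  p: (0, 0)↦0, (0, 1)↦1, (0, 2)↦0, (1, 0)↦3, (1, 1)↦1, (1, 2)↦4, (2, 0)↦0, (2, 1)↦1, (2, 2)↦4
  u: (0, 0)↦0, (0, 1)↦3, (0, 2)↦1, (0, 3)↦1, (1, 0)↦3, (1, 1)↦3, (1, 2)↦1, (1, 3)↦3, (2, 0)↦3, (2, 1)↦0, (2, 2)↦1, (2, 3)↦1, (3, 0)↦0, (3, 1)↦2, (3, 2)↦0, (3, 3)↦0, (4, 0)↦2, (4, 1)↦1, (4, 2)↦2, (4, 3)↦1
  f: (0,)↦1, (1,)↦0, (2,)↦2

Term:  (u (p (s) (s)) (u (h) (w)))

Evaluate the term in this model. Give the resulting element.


value = 1

  s = 0
  s = 0
  (p (s) (s)) = p(0, 0) = 0
  h = 2
  w = 0
  (u (h) (w)) = u(2, 0) = 3
  (u (p (s) (s)) (u (h) (w))) = u(0, 3) = 1


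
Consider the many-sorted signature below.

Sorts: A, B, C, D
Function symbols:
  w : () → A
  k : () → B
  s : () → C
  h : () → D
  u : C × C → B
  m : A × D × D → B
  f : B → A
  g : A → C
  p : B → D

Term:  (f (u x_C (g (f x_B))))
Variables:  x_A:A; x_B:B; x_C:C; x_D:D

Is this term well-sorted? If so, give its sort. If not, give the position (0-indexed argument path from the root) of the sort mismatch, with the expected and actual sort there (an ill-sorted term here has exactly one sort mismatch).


well-sorted; sort = A

    x_C : C
        x_B : B
      (f x_B) : A
    (g (f x_B)) : C
  (u x_C (g (f x_B))) : B
(f (u x_C (g (f x_B)))) : A


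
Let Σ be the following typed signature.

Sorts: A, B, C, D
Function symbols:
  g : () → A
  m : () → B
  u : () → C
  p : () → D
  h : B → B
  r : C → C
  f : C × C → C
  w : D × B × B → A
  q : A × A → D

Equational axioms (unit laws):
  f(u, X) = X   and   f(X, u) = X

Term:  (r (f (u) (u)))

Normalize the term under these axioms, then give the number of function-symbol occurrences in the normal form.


size = 2

1. (r (f (u) (u)))  →  (r (u))
normal form: (r (u))


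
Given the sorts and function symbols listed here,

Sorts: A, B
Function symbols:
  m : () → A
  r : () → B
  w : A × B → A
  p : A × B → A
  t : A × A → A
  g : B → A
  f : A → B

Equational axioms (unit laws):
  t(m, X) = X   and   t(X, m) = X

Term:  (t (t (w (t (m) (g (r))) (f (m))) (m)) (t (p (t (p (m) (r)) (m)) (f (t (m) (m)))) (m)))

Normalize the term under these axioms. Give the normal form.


normal form = (t (w (g (r)) (f (m))) (p (p (m) (r)) (f (m))))

1. (t (t (w (t (m) (g (r))) (f (m))) (m)) (t (p (t (p (m) (r)) (m)) (f (t (m) (m)))) (m)))  →  (t (w (t (m) (g (r))) (f (m))) (t (p (t (p (m) (r)) (m)) (f (t (m) (m)))) (m)))
2. (t (w (t (m) (g (r))) (f (m))) (t (p (t (p (m) (r)) (m)) (f (t (m) (m)))) (m)))  →  (t (w (g (r)) (f (m))) (t (p (t (p (m) (r)) (m)) (f (t (m) (m)))) (m)))
3. (t (w (g (r)) (f (m))) (t (p (t (p (m) (r)) (m)) (f (t (m) (m)))) (m)))  →  (t (w (g (r)) (f (m))) (p (t (p (m) (r)) (m)) (f (t (m) (m)))))
4. (t (w (g (r)) (f (m))) (p (t (p (m) (r)) (m)) (f (t (m) (m)))))  →  (t (w (g (r)) (f (m))) (p (p (m) (r)) (f (t (m) (m)))))
5. (t (w (g (r)) (f (m))) (p (p (m) (r)) (f (t (m) (m)))))  →  (t (w (g (r)) (f (m))) (p (p (m) (r)) (f (m))))


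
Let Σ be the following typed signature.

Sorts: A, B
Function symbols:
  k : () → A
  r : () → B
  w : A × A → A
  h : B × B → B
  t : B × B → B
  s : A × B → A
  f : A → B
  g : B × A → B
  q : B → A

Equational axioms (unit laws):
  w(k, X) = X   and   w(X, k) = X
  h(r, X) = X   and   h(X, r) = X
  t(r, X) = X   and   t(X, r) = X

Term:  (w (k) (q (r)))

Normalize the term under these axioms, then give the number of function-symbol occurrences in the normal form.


size = 2

1. (w (k) (q (r)))  →  (q (r))
normal form: (q (r))


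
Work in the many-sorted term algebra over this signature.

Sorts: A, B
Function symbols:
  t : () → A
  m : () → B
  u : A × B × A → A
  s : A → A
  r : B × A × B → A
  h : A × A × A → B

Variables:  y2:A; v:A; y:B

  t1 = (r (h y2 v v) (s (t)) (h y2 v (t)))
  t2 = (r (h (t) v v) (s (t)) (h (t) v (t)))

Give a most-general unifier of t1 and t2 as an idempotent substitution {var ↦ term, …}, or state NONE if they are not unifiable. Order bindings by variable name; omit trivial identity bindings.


{y2 ↦ (t)}


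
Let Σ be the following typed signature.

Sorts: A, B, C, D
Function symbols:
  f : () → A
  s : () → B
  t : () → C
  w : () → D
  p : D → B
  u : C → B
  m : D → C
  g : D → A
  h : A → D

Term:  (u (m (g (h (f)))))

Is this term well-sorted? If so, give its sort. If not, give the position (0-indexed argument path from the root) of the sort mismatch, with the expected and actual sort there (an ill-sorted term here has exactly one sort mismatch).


        (f) : A
      (h (f)) : D
    (g (h (f))) : A
  (m (g (h (f)))) : ✗ arg 0 at [0, 0] has sort A, expected D

ill-sorted at position [0, 0]: expected D, got A


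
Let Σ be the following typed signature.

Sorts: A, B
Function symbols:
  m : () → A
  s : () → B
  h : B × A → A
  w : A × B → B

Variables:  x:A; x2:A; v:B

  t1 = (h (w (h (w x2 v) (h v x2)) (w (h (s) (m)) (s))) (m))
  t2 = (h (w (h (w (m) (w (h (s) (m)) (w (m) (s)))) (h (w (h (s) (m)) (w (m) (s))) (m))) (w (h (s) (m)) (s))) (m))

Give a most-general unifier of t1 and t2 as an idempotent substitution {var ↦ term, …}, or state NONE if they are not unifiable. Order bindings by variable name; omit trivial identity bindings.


{v ↦ (w (h (s) (m)) (w (m) (s))), x2 ↦ (m)}


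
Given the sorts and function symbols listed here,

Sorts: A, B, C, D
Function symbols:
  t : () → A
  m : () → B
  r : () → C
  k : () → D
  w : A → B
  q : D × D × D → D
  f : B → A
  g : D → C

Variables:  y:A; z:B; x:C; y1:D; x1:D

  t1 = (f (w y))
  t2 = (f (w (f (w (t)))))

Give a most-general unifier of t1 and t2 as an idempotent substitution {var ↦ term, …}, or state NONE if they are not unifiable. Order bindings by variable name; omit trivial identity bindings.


{y ↦ (f (w (t)))}


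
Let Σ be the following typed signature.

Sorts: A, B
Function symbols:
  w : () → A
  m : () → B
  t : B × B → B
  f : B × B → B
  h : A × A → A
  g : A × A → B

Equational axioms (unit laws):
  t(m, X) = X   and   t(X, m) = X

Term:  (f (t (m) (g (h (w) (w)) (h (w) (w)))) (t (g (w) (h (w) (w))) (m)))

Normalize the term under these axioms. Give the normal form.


1. (f (t (m) (g (h (w) (w)) (h (w) (w)))) (t (g (w) (h (w) (w))) (m)))  →  (f (g (h (w) (w)) (h (w) (w))) (t (g (w) (h (w) (w))) (m)))
2. (f (g (h (w) (w)) (h (w) (w))) (t (g (w) (h (w) (w))) (m)))  →  (f (g (h (w) (w)) (h (w) (w))) (g (w) (h (w) (w))))

normal form = (f (g (h (w) (w)) (h (w) (w))) (g (w) (h (w) (w))))


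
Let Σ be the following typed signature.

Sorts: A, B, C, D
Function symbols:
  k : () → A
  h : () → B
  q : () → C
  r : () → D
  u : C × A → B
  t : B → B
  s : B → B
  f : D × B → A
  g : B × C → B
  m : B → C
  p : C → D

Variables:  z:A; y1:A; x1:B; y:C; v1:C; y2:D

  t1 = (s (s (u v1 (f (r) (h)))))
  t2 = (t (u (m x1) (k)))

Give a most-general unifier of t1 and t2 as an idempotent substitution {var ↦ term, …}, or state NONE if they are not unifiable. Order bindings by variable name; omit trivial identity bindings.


head clash or occurs-check failure — not unifiable

NONE (not unifiable)


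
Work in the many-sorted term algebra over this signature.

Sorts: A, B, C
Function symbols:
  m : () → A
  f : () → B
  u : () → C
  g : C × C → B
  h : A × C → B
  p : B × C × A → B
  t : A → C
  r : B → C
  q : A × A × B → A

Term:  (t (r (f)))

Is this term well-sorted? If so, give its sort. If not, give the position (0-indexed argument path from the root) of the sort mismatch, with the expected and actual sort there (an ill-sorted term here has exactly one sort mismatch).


ill-sorted at position [0]: expected A, got C

    (f) : B
  (r (f)) : C
(t (r (f))) : ✗ arg 0 at [0] has sort C, expected A


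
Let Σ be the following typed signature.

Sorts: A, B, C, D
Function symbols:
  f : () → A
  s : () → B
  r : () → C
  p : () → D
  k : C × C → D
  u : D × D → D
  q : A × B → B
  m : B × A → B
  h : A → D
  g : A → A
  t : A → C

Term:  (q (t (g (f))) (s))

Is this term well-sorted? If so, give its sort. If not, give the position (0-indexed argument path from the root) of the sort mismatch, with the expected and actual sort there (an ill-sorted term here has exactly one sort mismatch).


      (f) : A
    (g (f)) : A
  (t (g (f))) : C
  (s) : B
(q (t (g (f))) (s)) : ✗ arg 0 at [0] has sort C, expected A

ill-sorted at position [0]: expected A, got C


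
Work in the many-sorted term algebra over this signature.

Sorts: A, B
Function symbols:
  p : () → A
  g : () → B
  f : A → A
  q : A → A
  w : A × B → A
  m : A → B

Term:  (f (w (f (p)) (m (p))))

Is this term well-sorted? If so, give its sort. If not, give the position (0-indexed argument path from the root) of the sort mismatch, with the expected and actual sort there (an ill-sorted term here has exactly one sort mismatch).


well-sorted; sort = A

      (p) : A
    (f (p)) : A
      (p) : A
    (m (p)) : B
  (w (f (p)) (m (p))) : A
(f (w (f (p)) (m (p)))) : A


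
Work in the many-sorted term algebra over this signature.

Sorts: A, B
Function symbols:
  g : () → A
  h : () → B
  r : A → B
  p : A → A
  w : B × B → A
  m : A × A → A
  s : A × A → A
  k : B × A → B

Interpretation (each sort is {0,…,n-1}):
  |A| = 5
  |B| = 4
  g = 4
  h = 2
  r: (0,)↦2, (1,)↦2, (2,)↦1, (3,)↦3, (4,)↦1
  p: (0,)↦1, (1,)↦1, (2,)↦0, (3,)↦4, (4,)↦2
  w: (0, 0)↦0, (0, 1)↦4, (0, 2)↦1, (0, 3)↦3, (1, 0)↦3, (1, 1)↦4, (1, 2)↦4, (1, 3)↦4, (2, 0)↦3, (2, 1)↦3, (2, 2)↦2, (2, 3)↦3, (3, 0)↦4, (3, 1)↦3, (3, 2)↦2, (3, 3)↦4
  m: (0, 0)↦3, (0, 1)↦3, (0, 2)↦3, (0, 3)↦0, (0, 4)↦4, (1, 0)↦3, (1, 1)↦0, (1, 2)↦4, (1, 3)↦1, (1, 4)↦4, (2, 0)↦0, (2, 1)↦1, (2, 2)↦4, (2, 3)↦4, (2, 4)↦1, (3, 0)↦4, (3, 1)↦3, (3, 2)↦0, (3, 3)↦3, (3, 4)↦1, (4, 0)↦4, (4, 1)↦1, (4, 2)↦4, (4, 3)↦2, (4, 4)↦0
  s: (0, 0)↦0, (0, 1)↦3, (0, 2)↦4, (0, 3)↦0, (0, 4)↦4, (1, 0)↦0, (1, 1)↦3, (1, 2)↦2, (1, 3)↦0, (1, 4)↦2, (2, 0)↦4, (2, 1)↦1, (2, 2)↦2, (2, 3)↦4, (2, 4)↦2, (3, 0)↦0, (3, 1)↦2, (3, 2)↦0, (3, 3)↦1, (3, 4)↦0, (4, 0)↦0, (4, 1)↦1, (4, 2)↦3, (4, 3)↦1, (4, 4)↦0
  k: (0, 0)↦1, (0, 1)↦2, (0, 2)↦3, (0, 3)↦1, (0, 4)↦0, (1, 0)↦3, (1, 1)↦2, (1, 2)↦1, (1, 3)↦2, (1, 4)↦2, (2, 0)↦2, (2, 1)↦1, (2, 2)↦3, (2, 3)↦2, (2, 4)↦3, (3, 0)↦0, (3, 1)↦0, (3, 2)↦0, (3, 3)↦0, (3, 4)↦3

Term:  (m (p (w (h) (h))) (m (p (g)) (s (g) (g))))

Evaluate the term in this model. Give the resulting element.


value = 3

  h = 2
  h = 2
  (w (h) (h)) = w(2, 2) = 2
  (p (w (h) (h))) = p(2,) = 0
  g = 4
  (p (g)) = p(4,) = 2
  g = 4
  g = 4
  (s (g) (g)) = s(4, 4) = 0
  (m (p (g)) (s (g) (g))) = m(2, 0) = 0
  (m (p (w (h) (h))) (m (p (g)) (s (g) (g)))) = m(0, 0) = 3


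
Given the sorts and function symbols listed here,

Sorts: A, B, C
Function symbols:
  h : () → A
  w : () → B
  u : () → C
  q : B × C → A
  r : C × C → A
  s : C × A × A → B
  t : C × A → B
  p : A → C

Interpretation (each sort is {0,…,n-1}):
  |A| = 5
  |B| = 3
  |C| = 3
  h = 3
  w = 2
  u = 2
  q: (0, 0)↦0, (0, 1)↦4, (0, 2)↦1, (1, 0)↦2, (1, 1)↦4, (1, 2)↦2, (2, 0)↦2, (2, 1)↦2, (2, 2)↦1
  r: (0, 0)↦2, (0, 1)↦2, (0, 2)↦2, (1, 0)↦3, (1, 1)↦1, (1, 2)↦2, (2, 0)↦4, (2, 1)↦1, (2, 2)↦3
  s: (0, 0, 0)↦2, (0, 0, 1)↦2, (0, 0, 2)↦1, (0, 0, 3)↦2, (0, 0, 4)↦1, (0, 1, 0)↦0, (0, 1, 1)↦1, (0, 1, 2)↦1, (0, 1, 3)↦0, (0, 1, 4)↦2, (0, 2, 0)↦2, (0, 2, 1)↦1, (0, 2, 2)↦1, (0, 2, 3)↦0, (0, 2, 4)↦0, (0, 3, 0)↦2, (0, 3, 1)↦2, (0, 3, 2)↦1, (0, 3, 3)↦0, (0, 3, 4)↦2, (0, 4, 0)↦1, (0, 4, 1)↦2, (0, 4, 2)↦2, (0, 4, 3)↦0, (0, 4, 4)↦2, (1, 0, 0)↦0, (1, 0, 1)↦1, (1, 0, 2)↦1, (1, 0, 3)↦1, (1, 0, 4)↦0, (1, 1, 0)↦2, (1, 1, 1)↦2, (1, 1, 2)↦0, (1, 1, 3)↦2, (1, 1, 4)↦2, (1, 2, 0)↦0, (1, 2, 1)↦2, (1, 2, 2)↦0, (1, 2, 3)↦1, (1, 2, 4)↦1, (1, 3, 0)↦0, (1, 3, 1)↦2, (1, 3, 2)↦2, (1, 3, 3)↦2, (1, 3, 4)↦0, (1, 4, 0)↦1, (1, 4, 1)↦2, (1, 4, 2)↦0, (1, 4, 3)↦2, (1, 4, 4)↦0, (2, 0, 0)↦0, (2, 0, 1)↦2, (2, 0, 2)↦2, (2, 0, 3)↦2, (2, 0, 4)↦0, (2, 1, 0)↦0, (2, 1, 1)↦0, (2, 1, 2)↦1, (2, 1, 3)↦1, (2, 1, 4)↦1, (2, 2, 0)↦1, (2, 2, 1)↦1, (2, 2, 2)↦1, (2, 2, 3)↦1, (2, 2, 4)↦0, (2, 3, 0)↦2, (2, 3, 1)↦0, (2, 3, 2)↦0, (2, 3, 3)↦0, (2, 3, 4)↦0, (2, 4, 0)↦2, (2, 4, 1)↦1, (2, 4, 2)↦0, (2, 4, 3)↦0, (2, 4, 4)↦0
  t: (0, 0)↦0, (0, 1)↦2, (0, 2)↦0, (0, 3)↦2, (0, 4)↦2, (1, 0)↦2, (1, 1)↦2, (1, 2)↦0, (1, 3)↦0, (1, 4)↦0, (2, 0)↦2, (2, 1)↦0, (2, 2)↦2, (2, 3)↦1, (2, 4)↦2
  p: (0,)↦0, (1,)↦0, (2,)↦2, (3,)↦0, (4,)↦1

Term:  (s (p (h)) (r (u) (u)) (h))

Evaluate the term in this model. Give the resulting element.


value = 0

  h = 3
  (p (h)) = p(3,) = 0
  u = 2
  u = 2
  (r (u) (u)) = r(2, 2) = 3
  h = 3
  (s (p (h)) (r (u) (u)) (h)) = s(0, 3, 3) = 0
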